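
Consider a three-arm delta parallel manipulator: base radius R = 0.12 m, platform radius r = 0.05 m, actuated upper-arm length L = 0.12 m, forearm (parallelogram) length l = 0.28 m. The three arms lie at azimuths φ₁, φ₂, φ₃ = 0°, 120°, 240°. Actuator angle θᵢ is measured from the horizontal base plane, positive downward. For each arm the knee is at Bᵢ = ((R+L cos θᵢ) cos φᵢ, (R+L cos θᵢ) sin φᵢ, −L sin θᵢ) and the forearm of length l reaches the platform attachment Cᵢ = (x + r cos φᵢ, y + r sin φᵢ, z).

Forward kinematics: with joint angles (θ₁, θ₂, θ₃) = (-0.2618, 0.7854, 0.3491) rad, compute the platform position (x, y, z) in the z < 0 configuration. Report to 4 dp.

(0.0851, -0.0447, -0.2263)

centre 1 = (0.1859·cos0.0°, 0.1859·sin0.0°, 0.0311) = (0.1859, 0.0000, 0.0311)
arm 2 at φ=120.0°: ρ2 = 0.1549;  centre 2 = (-0.0774, 0.1341, -0.0849)
φ3=240.0°: virtual centre (-0.0914, -0.1583, -0.0410), radius l
eliminate P² terms by subtracting sphere 1 from 2 and 3
plane₁₂: -0.5267x+0.2682y+-0.2318z = -0.0043
Cramer: x(z) = 0.0047-0.3552z;  y(z) = -0.0069+0.1668z
sphere 1 gives Az²+Bz+C=0 with A=1.1540, B=0.0643, C=-0.0446;  B²−4AC=0.2098;  roots -0.2263, 0.1706;  negative root z = -0.2263
x = 0.0851, y = -0.0447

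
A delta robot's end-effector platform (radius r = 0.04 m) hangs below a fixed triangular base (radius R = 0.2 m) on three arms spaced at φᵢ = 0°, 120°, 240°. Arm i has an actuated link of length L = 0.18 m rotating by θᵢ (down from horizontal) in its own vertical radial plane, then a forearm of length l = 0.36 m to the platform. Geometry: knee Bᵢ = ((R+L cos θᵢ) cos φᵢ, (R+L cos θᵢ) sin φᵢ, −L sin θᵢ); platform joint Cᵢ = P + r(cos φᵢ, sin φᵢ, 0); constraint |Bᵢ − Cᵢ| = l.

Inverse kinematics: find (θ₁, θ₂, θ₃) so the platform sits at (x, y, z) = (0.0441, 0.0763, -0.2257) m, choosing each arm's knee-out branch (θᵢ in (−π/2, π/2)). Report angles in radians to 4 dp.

φ1=0.0° → target in arm frame (0.0441, 0.0763)
  A=0.1159, B=-0.2257, C=(l²−L²−A²−y'²−z²)/(2L)=0.0750
  γ=atan2(-0.2257,0.1159)=-1.0964;  ψ=arccos(0.2957)=1.2707;  θ1=γ+ψ≈0.1743
rotate P by −φ2: (0.0440, -0.0763, -0.2257)
  e−x'=0.1160;  (l²−L²−(e−x')²−y'²−z²)/2L = 0.0749
  γ=atan2(-0.2257,0.1160)=-1.0961;  ψ=arccos(0.2954)=1.2710;  θ2=γ+ψ≈0.1748
rotate P by −φ3: (-0.0881, 0.0000, -0.2257)
  A cos θ + B sin θ = C:  0.2481·cos θ + -0.2257·sin θ = -0.0425
  θ3 = atan2(B,A) + arccos(C/0.3354) = 0.9598

θ₁ = 0.1743, θ₂ = 0.1748, θ₃ = 0.9598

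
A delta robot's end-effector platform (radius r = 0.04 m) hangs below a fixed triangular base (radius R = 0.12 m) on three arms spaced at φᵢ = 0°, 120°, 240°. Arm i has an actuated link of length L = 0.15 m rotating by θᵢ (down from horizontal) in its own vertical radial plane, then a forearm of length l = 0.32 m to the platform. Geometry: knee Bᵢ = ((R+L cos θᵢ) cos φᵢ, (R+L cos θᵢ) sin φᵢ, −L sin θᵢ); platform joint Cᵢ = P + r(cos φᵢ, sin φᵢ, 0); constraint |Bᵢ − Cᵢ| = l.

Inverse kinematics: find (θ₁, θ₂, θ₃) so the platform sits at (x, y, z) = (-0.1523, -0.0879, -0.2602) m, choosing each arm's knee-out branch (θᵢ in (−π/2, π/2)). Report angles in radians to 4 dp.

θ₁ = 1.2215, θ₂ = 0.6109, θ₃ = -0.2615

arm 1 (φ=0.0°): x'=-0.1523, y'=-0.0879
  A cos θ + B sin θ = C:  0.2323·cos θ + -0.2602·sin θ = -0.1650
  θ1 = atan2(B,A) + arccos(C/0.3488) = 1.2215
φ2=120.0° → target in arm frame (0.0000, 0.1758)
  A cos θ + B sin θ = C:  0.0800·cos θ + -0.2602·sin θ = -0.0837
  γ=atan2(-0.2602,0.0800)=-1.2726;  ψ=arccos(-0.3076)=1.8835;  θ2=γ+ψ≈0.6109
φ3=240.0° → target in arm frame (0.1523, -0.0879)
  A=-0.0723, B=-0.2602, C=(l²−L²−A²−y'²−z²)/(2L)=-0.0025
  θ3 = atan2(B,A) + arccos(C/0.2701) = -0.2615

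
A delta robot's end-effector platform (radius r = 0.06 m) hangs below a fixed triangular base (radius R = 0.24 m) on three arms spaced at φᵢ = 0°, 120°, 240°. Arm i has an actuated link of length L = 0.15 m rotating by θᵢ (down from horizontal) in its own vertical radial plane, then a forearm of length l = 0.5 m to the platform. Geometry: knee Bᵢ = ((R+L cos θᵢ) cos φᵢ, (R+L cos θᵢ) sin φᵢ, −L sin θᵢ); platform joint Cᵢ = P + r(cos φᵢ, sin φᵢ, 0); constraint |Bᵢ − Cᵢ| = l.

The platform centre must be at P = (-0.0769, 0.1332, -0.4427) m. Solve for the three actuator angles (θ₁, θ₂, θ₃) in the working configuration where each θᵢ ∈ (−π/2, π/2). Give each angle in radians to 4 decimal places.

rotate P by −φ1: (-0.0769, 0.1332, -0.4427)
  e−x'=0.2569;  (l²−L²−(e−x')²−y'²−z²)/2L = -0.1741
  θ1 = atan2(B,A) + arccos(C/0.5118) = 0.8728
arm 2 (φ=120.0°): x'=0.1538, y'=0.0000
  e−x'=0.0262;  (l²−L²−(e−x')²−y'²−z²)/2L = 0.1028
  θ2 = atan2(B,A) + arccos(C/0.4435) = -0.1748
rotate P by −φ3: (-0.0769, -0.1332, -0.4427)
  A cos θ + B sin θ = C:  0.2569·cos θ + -0.4427·sin θ = -0.1741
  θ3 = atan2(B,A) + arccos(C/0.5118) = 0.8729

θ₁ = 0.8728, θ₂ = -0.1748, θ₃ = 0.8729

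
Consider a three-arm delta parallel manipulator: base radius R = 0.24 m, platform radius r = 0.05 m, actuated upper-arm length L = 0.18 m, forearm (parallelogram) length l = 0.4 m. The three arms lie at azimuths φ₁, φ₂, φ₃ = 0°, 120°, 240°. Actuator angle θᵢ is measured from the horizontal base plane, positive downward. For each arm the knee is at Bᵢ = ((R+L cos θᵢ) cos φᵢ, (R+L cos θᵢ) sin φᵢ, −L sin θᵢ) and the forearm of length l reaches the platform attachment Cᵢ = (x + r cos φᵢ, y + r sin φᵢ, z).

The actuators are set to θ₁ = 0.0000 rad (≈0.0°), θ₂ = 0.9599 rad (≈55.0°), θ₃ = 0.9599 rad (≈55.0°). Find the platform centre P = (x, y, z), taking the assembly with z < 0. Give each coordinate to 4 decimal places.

(0.1165, 0.0000, -0.3095)

arm 1 at φ=0.0°: e+L cos θ1 = 0.3700;  centre 1 = (0.3700, 0.0000, 0.0000)
φ2=120.0°: virtual centre (-0.1466, 0.2540, -0.1474), radius l
centre 3 = (0.2932·cos240.0°, 0.2932·sin240.0°, -0.1474) = (-0.1466, -0.2540, -0.1474)
eliminate P² terms by subtracting sphere 1 from 2 and 3
plane₁₂: -1.0332x+0.5079y+-0.2949z = -0.0292
det = 1.0496;  x = 0.0282+-0.2854z,  y = 0.0000+0.0000z
sphere 1 gives Az²+Bz+C=0 with A=1.0815, B=0.1951, C=-0.0432;  B²−4AC=0.2249;  roots -0.3095, 0.1291;  negative root z = -0.3095
x = 0.1165, y = 0.0000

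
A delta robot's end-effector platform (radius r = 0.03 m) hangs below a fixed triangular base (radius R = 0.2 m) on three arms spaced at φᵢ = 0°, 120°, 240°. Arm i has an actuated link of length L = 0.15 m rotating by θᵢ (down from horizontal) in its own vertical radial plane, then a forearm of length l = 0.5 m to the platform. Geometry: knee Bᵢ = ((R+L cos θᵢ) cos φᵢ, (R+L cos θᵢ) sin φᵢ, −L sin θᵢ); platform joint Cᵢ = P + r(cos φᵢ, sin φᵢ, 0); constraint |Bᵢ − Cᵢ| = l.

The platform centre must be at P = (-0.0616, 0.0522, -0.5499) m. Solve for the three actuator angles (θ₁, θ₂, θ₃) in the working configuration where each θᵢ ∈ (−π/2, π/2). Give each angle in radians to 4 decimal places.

θ₁ = 1.2217, θ₂ = 0.6983, θ₃ = 1.0472

arm 1 (φ=0.0°): x'=-0.0616, y'=0.0522
  e−x'=0.2316;  (l²−L²−(e−x')²−y'²−z²)/2L = -0.4375
  θ1 = atan2(B,A) + arccos(C/0.5967) = 1.2217
φ2=120.0° → target in arm frame (0.0760, 0.0272)
  e−x'=0.0940;  (l²−L²−(e−x')²−y'²−z²)/2L = -0.2816
  √(A²+B²)=0.5579;  θ2 = -1.4015+2.0998 ≈ 0.6983
arm 3 (φ=240.0°): x'=-0.0144, y'=-0.0794
  A=0.1844, B=-0.5499, C=(l²−L²−A²−y'²−z²)/(2L)=-0.3840
  γ=atan2(-0.5499,0.1844)=-1.2472;  ψ=arccos(-0.6621)=2.2944;  θ3=γ+ψ≈1.0472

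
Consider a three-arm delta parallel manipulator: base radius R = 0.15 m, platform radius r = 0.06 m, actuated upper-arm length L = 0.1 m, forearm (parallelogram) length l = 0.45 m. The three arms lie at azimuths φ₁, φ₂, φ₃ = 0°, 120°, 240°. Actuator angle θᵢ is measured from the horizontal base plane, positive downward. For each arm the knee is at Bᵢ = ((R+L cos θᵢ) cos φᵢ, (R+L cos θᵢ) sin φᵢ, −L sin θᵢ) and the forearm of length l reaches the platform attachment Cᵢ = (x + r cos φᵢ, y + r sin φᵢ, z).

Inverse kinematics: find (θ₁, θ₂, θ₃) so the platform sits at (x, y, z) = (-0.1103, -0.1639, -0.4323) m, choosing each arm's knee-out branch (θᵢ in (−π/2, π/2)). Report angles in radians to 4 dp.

θ₁ = 1.1336, θ₂ = 1.0464, θ₃ = -0.1750

φ1=0.0° → target in arm frame (-0.1103, -0.1639)
  A=0.2003, B=-0.4323, C=(l²−L²−A²−y'²−z²)/(2L)=-0.3068
  √(A²+B²)=0.4764;  θ1 = -1.1369+2.2705 ≈ 1.1336
arm 2 (φ=120.0°): x'=-0.0868, y'=0.1775
  e−x'=0.1768;  (l²−L²−(e−x')²−y'²−z²)/2L = -0.2857
  γ=atan2(-0.4323,0.1768)=-1.1826;  ψ=arccos(-0.6117)=2.2289;  θ2=γ+ψ≈1.0464
rotate P by −φ3: (0.1971, -0.0136, -0.4323)
  e−x'=-0.1071;  (l²−L²−(e−x')²−y'²−z²)/2L = -0.0302
  γ=atan2(-0.4323,-0.1071)=-1.8136;  ψ=arccos(-0.0678)=1.6386;  θ3=γ+ψ≈-0.1750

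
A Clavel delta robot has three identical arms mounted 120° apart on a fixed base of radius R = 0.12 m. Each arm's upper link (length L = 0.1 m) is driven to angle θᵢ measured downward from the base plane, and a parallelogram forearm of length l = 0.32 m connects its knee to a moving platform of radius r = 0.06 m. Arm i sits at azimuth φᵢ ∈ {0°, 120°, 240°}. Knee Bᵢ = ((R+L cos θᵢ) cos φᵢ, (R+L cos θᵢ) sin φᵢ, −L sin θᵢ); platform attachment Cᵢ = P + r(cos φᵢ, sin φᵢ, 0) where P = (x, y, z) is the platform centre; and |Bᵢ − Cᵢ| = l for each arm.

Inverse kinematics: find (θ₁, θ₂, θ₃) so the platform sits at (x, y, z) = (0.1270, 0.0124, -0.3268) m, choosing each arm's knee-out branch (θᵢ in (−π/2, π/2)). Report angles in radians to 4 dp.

θ₁ = 0.0872, θ₂ = 0.9601, θ₃ = 1.0474

φ1=0.0° → target in arm frame (0.1270, 0.0124)
  e−x'=-0.0670;  (l²−L²−(e−x')²−y'²−z²)/2L = -0.0952
  θ1 = atan2(B,A) + arccos(C/0.3336) = 0.0872
rotate P by −φ2: (-0.0528, -0.1162, -0.3268)
  A=0.1128, B=-0.3268, C=(l²−L²−A²−y'²−z²)/(2L)=-0.2031
  √(A²+B²)=0.3457;  θ2 = -1.2385+2.1986 ≈ 0.9601
φ3=240.0° → target in arm frame (-0.0742, 0.1038)
  A=0.1342, B=-0.3268, C=(l²−L²−A²−y'²−z²)/(2L)=-0.2159
  θ3 = atan2(B,A) + arccos(C/0.3533) = 1.0474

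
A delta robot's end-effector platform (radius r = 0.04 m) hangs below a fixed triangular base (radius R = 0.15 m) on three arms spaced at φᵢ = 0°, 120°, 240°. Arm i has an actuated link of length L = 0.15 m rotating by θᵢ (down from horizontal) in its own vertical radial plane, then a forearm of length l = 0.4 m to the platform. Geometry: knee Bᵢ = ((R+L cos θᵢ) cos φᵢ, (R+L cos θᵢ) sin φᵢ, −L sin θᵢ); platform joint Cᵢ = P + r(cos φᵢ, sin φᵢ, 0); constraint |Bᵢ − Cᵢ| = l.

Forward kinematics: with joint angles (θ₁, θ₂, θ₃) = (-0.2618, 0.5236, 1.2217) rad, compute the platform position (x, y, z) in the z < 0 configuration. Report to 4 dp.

(0.1660, 0.1075, -0.3361)

centre 1 = (0.2549·cos0.0°, 0.2549·sin0.0°, 0.0388) = (0.2549, 0.0000, 0.0388)
arm 2 at φ=120.0°: ρ2 = 0.2399;  centre 2 = (-0.1200, 0.2078, -0.0750)
φ3=240.0°: virtual centre (-0.0807, -0.1397, -0.1410), radius l
|centre ₂|²−|centre ₁|² = -0.0033;  |centre ₃|²−|centre ₁|² = -0.0206
linear system: -0.7497x+0.4155y = -0.0033−-0.2276z; -0.6711x+-0.2794y = -0.0206−-0.3596z
det = 0.4883;  x = 0.0194+-0.4362z,  y = 0.0271+-0.2391z
into |P−centre ₁|² = l²: 1.2475z² + 0.1148z + -0.1023 = 0;  Δ = 0.5237;  z = -0.3361 or 0.2440 → z<0 root = -0.3361
x = 0.1660, y = 0.1075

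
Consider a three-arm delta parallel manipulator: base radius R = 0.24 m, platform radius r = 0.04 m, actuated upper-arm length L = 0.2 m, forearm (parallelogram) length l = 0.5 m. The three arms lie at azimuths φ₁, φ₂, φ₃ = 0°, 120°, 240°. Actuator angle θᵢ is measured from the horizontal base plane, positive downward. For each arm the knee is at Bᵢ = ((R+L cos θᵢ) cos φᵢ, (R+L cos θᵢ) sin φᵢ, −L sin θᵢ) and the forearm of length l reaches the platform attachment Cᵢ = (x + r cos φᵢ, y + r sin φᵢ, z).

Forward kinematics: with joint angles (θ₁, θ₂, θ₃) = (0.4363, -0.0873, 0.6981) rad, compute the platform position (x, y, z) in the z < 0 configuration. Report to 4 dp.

φ1=0.0°: virtual centre (0.3813, 0.0000, -0.0845), radius l
φ2=120.0°: virtual centre (-0.1996, 0.3458, 0.0174), radius l
arm 3 at φ=240.0°: e+L cos θ3 = 0.3532;  S3 = (-0.1766, -0.3059, -0.1286)
subtract pairs → two planes through P
linear system: -1.1618x+0.6915y = 0.0072−0.2039z; -1.1157x+-0.6118y = -0.0112−-0.0881z
det = 1.4823;  x = 0.0023+0.0431z,  y = 0.0142+-0.2225z
quadratic in z: (1.0514)z²+(0.1301)z+(-0.0990)=0, √Δ=0.6583 → z ∈ {-0.3749, 0.2512}; z = -0.3749 (taking z<0)
x = -0.0139, y = 0.0976

(-0.0139, 0.0976, -0.3749)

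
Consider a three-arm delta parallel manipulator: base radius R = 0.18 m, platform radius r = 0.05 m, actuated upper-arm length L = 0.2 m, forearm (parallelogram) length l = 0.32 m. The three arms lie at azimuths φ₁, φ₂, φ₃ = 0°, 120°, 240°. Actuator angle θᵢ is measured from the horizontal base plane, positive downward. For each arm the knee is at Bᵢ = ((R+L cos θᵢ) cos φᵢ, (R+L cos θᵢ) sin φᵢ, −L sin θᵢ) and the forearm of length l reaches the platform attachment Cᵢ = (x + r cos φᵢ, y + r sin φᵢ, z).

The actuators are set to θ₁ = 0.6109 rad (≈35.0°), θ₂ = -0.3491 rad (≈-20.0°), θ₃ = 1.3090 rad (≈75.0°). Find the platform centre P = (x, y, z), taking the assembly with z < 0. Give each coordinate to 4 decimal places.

arm 1 at φ=0.0°: e+L cos θ1 = 0.2938;  S1 = (0.2938, 0.0000, -0.1147)
arm 2 at φ=120.0°: e+L cos θ2 = 0.3179;  S2 = (-0.1590, 0.2753, 0.0684)
arm 3 at φ=240.0°: e+L cos θ3 = 0.1818;  S3 = (-0.0909, -0.1574, -0.1932)
eliminate P² terms by subtracting sphere 1 from 2 and 3
linear system: -0.9056x+0.5507y = 0.0063−0.3663z; -0.7694x+-0.3148y = -0.0291−-0.1569z
det = 0.7088;  x = 0.0199+0.0408z,  y = 0.0440+-0.5981z
sphere 1 gives Az²+Bz+C=0 with A=1.3594, B=0.1544, C=-0.0122;  B²−4AC=0.0904;  roots -0.1674, 0.0538;  negative root z = -0.1674
x = 0.0130, y = 0.1441

(0.0130, 0.1441, -0.1674)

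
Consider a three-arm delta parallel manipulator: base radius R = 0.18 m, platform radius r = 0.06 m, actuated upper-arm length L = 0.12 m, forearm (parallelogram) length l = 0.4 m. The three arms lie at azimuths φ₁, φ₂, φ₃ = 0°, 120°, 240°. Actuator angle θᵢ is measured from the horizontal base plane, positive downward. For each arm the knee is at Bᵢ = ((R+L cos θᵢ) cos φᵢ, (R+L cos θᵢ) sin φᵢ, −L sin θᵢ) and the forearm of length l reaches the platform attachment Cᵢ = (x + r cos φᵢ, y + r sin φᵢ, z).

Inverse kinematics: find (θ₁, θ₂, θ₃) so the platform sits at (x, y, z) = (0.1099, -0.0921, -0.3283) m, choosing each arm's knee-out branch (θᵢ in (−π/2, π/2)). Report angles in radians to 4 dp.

rotate P by −φ1: (0.1099, -0.0921, -0.3283)
  A=0.0101, B=-0.3283, C=(l²−L²−A²−y'²−z²)/(2L)=0.1218
  θ1 = atan2(B,A) + arccos(C/0.3285) = -0.3492
arm 2 (φ=120.0°): x'=-0.1347, y'=-0.0491
  A cos θ + B sin θ = C:  0.2547·cos θ + -0.3283·sin θ = -0.1228
  θ2 = atan2(B,A) + arccos(C/0.4155) = 0.9599
arm 3 (φ=240.0°): x'=0.0248, y'=0.1412
  e−x'=0.0952;  (l²−L²−(e−x')²−y'²−z²)/2L = 0.0367
  γ=atan2(-0.3283,0.0952)=-1.2886;  ψ=arccos(0.1074)=1.4632;  θ3=γ+ψ≈0.1746

θ₁ = -0.3492, θ₂ = 0.9599, θ₃ = 0.1746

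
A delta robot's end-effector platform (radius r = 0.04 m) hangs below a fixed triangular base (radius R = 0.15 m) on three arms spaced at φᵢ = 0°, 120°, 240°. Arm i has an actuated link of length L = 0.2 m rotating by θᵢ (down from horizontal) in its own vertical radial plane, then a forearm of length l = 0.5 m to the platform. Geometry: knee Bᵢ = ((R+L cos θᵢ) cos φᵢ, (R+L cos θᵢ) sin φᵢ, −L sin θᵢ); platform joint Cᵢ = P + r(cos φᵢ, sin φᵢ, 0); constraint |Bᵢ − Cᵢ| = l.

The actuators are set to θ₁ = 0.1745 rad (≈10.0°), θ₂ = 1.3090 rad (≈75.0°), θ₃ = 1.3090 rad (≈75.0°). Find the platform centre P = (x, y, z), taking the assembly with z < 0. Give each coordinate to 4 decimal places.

(0.2587, 0.0000, -0.5324)

φ1=0.0°: virtual centre (0.3070, 0.0000, -0.0347), radius l
O2 = (0.1618·cos120.0°, 0.1618·sin120.0°, -0.1932) = (-0.0809, 0.1401, -0.1932)
O3 = (0.1618·cos240.0°, 0.1618·sin240.0°, -0.1932) = (-0.0809, -0.1401, -0.1932)
subtract pairs → two planes through P
plane₁₂: -0.7757x+0.2802y+-0.3169z = -0.0319
det = 0.4347;  x = 0.0412+-0.4086z,  y = 0.0000+0.0000z
quadratic in z: (1.1669)z²+(0.2866)z+(-0.1782)=0, √Δ=0.9559 → z ∈ {-0.5324, 0.2868}; z = -0.5324 (taking z<0)
x = 0.2587, y = 0.0000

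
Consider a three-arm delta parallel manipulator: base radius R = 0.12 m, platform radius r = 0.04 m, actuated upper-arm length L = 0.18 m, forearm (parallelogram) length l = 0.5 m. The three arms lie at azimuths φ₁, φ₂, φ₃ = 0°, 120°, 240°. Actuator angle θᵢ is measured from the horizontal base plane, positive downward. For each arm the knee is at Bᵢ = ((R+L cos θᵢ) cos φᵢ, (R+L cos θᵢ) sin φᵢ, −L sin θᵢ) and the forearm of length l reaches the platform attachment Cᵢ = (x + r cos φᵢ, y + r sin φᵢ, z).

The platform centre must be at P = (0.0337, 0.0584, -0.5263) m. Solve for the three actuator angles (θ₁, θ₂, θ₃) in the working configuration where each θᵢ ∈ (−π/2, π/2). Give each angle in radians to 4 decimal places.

arm 1 (φ=0.0°): x'=0.0337, y'=0.0584
  e−x'=0.0463;  (l²−L²−(e−x')²−y'²−z²)/2L = -0.1804
  θ1 = atan2(B,A) + arccos(C/0.5283) = 0.4362
arm 2 (φ=120.0°): x'=0.0337, y'=-0.0584
  e−x'=0.0463;  (l²−L²−(e−x')²−y'²−z²)/2L = -0.1804
  √(A²+B²)=0.5283;  θ2 = -1.4831+1.9192 ≈ 0.4361
φ3=240.0° → target in arm frame (-0.0674, 0.0000)
  A=0.1474, B=-0.5263, C=(l²−L²−A²−y'²−z²)/(2L)=-0.2254
  √(A²+B²)=0.5466;  θ3 = -1.2977+1.9958 ≈ 0.6981

θ₁ = 0.4362, θ₂ = 0.4361, θ₃ = 0.6981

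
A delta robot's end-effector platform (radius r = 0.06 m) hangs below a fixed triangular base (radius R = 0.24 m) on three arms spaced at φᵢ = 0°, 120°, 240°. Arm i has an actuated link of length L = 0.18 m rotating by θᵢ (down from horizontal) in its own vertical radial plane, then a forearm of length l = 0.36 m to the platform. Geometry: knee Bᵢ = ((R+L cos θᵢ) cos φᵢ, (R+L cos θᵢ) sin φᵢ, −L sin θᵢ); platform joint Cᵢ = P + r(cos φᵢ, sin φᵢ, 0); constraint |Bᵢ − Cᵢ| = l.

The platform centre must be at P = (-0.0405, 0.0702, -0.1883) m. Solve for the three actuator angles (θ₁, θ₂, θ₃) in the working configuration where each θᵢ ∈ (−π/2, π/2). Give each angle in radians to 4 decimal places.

arm 1 (φ=0.0°): x'=-0.0405, y'=0.0702
  A=0.2205, B=-0.1883, C=(l²−L²−A²−y'²−z²)/(2L)=0.0228
  γ=atan2(-0.1883,0.2205)=-0.7068;  ψ=arccos(0.0785)=1.4922;  θ1=γ+ψ≈0.7854
rotate P by −φ2: (0.0810, 0.0000, -0.1883)
  A cos θ + B sin θ = C:  0.0990·cos θ + -0.1883·sin θ = 0.1443
  θ2 = atan2(B,A) + arccos(C/0.2127) = -0.2617
arm 3 (φ=240.0°): x'=-0.0405, y'=-0.0702
  e−x'=0.2205;  (l²−L²−(e−x')²−y'²−z²)/2L = 0.0227
  θ3 = atan2(B,A) + arccos(C/0.2900) = 0.7857

θ₁ = 0.7854, θ₂ = -0.2617, θ₃ = 0.7857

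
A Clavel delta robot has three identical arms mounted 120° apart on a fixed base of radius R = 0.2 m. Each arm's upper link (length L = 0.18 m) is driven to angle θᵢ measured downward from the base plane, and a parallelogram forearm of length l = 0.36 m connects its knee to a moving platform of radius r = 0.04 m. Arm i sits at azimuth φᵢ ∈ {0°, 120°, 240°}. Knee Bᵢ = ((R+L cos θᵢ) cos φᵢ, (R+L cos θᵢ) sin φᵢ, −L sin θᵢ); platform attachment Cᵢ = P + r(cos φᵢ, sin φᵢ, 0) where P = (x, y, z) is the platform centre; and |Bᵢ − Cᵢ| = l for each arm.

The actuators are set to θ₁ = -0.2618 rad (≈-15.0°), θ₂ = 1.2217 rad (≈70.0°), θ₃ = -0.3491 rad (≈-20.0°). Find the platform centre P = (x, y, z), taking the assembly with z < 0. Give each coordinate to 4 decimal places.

(0.0662, -0.1215, -0.1612)

O1 = (0.3339·cos0.0°, 0.3339·sin0.0°, 0.0466) = (0.3339, 0.0000, 0.0466)
φ2=120.0°: virtual centre (-0.1108, 0.1919, -0.1691), radius l
O3 = (0.3291·cos240.0°, 0.3291·sin240.0°, 0.0616) = (-0.1646, -0.2850, 0.0616)
|O₂|²−|O₁|² = -0.0359;  |O₃|²−|O₁|² = -0.0015
linear system: -0.8893x+0.3838y = -0.0359−-0.4315z; -0.9969x+-0.5701y = -0.0015−0.0300z
Cramer: x(z) = 0.0237-0.2636z;  y(z) = -0.0388+0.5135z
into |P−O₁|² = l²: 1.3331z² + 0.0305z + -0.0297 = 0;  Δ = 0.1594;  z = -0.1612 or 0.1383 → z<0 root = -0.1612
x = 0.0662, y = -0.1215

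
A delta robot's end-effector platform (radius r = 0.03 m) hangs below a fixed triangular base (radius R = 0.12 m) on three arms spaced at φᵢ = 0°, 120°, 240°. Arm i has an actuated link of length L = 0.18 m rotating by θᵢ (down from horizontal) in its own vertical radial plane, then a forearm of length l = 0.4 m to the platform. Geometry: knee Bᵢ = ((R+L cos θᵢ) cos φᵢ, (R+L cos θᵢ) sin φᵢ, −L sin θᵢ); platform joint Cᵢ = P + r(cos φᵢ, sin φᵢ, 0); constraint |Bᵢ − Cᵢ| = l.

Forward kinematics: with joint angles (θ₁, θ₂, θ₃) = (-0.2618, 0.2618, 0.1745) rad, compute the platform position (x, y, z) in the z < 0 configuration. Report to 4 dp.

(0.0643, -0.0109, -0.2999)

φ1=0.0°: virtual centre (0.2639, 0.0000, 0.0466), radius l
centre 2 = (0.2639·cos120.0°, 0.2639·sin120.0°, -0.0466) = (-0.1319, 0.2285, -0.0466)
centre 3 = (0.2673·cos240.0°, 0.2673·sin240.0°, -0.0313) = (-0.1336, -0.2315, -0.0313)
eliminate P² terms by subtracting sphere 1 from 2 and 3
plane₁₂: -0.7916x+0.4570y+-0.1864z = 0.0000
Cramer: x(z) = -0.0004-0.2157z;  y(z) = -0.0007+0.0341z
into |P−centre ₁|² = l²: 1.0477z² + 0.0208z + -0.0880 = 0;  Δ = 0.3692;  z = -0.2999 or 0.2801 → z<0 root = -0.2999
x = 0.0643, y = -0.0109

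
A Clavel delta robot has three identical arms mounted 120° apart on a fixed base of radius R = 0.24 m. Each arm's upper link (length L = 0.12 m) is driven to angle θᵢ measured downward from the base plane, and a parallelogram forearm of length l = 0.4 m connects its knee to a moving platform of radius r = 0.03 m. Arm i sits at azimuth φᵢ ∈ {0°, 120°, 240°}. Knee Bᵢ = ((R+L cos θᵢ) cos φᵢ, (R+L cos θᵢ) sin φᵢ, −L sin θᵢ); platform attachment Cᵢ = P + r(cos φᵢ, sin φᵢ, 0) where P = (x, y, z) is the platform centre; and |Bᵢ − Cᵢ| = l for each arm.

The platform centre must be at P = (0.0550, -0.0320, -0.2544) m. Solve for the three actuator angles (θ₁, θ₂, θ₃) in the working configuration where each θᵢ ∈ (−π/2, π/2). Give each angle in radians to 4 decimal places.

θ₁ = -0.3489, θ₂ = 0.6978, θ₃ = 0.2619

φ1=0.0° → target in arm frame (0.0550, -0.0320)
  A=0.1550, B=-0.2544, C=(l²−L²−A²−y'²−z²)/(2L)=0.2326
  γ=atan2(-0.2544,0.1550)=-1.0236;  ψ=arccos(0.7809)=0.6747;  θ1=γ+ψ≈-0.3489
rotate P by −φ2: (-0.0552, -0.0316, -0.2544)
  A cos θ + B sin θ = C:  0.2652·cos θ + -0.2544·sin θ = 0.0398
  θ2 = atan2(B,A) + arccos(C/0.3675) = 0.6978
rotate P by −φ3: (0.0002, 0.0636, -0.2544)
  e−x'=0.2098;  (l²−L²−(e−x')²−y'²−z²)/2L = 0.1368
  γ=atan2(-0.2544,0.2098)=-0.8812;  ψ=arccos(0.4147)=1.1431;  θ3=γ+ψ≈0.2619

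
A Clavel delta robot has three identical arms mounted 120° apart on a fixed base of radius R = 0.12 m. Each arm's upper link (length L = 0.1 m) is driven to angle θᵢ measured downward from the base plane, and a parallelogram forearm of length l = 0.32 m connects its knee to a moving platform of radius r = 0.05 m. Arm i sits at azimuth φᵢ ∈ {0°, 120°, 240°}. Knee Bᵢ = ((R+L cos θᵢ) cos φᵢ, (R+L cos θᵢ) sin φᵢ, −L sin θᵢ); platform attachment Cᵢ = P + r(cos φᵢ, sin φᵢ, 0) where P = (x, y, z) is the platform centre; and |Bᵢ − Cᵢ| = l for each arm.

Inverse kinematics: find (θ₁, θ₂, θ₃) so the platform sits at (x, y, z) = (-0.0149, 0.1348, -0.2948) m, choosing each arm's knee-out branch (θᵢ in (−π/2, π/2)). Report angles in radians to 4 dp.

θ₁ = 0.6105, θ₂ = -0.1749, θ₃ = 1.0467

rotate P by −φ1: (-0.0149, 0.1348, -0.2948)
  A cos θ + B sin θ = C:  0.0849·cos θ + -0.2948·sin θ = -0.0994
  γ=atan2(-0.2948,0.0849)=-1.2904;  ψ=arccos(-0.3241)=1.9009;  θ1=γ+ψ≈0.6105
φ2=120.0° → target in arm frame (0.1242, -0.0545)
  A cos θ + B sin θ = C:  -0.0542·cos θ + -0.2948·sin θ = -0.0021
  √(A²+B²)=0.2997;  θ2 = -1.7526+1.5777 ≈ -0.1749
arm 3 (φ=240.0°): x'=-0.1093, y'=-0.0803
  e−x'=0.1793;  (l²−L²−(e−x')²−y'²−z²)/2L = -0.1655
  θ3 = atan2(B,A) + arccos(C/0.3450) = 1.0467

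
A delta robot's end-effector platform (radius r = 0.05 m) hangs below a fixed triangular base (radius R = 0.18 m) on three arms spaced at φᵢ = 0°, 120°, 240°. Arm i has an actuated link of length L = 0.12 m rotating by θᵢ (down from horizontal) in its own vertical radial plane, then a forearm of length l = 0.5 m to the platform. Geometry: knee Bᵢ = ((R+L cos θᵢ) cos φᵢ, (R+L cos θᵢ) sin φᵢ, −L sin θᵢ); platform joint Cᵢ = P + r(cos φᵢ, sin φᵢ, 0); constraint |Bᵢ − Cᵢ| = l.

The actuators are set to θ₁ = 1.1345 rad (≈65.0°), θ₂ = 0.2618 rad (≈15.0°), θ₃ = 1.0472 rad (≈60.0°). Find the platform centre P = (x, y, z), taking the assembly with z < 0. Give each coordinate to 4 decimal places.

(-0.0812, 0.1135, -0.5193)

S1 = (0.1807·cos0.0°, 0.1807·sin0.0°, -0.1088) = (0.1807, 0.0000, -0.1088)
arm 2 at φ=120.0°: ρ2 = 0.2459;  S2 = (-0.1230, 0.2130, -0.0311)
arm 3 at φ=240.0°: ρ3 = 0.1900;  S3 = (-0.0950, -0.1645, -0.1039)
|S₂|²−|S₁|² = 0.0170;  |S₃|²−|S₁|² = 0.0024
linear system: -0.6073x+0.4259y = 0.0170−0.1554z; -0.5514x+-0.3291y = 0.0024−0.0097z
Cramer: x(z) = -0.0152+0.1271z;  y(z) = 0.0181-0.1836z
quadratic in z: (1.0499)z²+(0.1611)z+(-0.1995)=0, √Δ=0.9293 → z ∈ {-0.5193, 0.3659}; z = -0.5193 (taking z<0)
x = -0.0812, y = 0.1135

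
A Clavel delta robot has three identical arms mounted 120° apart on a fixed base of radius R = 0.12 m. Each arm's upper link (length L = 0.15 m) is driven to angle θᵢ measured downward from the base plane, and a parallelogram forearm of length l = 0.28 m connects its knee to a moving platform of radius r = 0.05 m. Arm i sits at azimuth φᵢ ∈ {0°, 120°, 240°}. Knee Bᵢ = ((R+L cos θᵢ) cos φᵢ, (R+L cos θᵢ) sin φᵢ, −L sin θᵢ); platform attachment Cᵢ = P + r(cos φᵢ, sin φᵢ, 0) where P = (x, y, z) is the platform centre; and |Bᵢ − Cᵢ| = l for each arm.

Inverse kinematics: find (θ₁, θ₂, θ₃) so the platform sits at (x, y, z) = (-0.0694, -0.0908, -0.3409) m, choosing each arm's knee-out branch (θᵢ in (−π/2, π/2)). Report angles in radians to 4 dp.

arm 1 (φ=0.0°): x'=-0.0694, y'=-0.0908
  e−x'=0.1394;  (l²−L²−(e−x')²−y'²−z²)/2L = -0.2933
  γ=atan2(-0.3409,0.1394)=-1.1826;  ψ=arccos(-0.7964)=2.4920;  θ1=γ+ψ≈1.3094
arm 2 (φ=120.0°): x'=-0.0439, y'=0.1055
  e−x'=0.1139;  (l²−L²−(e−x')²−y'²−z²)/2L = -0.2814
  √(A²+B²)=0.3594;  θ2 = -1.2482+2.4702 ≈ 1.2219
rotate P by −φ3: (0.1133, -0.0147, -0.3409)
  A=-0.0433, B=-0.3409, C=(l²−L²−A²−y'²−z²)/(2L)=-0.2080
  θ3 = atan2(B,A) + arccos(C/0.3436) = 0.5238

θ₁ = 1.3094, θ₂ = 1.2219, θ₃ = 0.5238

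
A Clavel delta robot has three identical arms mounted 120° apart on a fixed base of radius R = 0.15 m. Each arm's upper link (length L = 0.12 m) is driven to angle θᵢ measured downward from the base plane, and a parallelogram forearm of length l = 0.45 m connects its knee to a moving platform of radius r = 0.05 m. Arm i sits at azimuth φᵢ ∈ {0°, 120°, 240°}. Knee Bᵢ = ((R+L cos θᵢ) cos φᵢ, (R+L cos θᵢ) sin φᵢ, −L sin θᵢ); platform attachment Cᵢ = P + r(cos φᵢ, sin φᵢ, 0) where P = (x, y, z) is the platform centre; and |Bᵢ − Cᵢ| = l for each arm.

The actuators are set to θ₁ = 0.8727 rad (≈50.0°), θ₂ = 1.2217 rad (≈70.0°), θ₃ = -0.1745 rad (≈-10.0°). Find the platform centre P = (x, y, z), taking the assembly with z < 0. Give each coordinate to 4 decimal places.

(-0.0489, -0.2012, -0.4250)

φ1=0.0°: virtual centre (0.1771, 0.0000, -0.0919), radius l
arm 2 at φ=120.0°: ρ2 = 0.1410;  centre 2 = (-0.0705, 0.1221, -0.1128)
centre 3 = (0.2182·cos240.0°, 0.2182·sin240.0°, 0.0208) = (-0.1091, -0.1889, 0.0208)
|centre ₂|²−|centre ₁|² = -0.0072;  |centre ₃|²−|centre ₁|² = 0.0082
[-0.4953 0.2443 -0.0417]·P = -0.0072;  [-0.5724 -0.3779 0.2255]·P = 0.0082
det = 0.3270;  x = 0.0022+0.1203z,  y = -0.0251+0.4145z
quadratic in z: (1.1863)z²+(0.1210)z+(-0.1628)=0, √Δ=0.8873 → z ∈ {-0.4250, 0.3230}; z = -0.4250 (taking z<0)
x = -0.0489, y = -0.2012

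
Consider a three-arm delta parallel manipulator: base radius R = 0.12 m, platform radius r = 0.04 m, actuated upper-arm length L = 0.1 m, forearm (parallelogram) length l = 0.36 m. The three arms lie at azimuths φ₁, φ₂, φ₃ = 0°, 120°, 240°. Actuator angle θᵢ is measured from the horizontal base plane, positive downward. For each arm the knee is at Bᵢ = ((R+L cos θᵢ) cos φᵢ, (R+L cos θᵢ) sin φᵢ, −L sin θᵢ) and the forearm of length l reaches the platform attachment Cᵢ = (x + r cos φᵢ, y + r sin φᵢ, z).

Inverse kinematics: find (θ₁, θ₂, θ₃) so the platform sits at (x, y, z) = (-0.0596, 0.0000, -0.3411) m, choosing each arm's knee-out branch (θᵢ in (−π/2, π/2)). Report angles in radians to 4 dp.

θ₁ = 0.6106, θ₂ = 0.1742, θ₃ = 0.1742

rotate P by −φ1: (-0.0596, 0.0000, -0.3411)
  A cos θ + B sin θ = C:  0.1396·cos θ + -0.3411·sin θ = -0.0812
  θ1 = atan2(B,A) + arccos(C/0.3686) = 0.6106
arm 2 (φ=120.0°): x'=0.0298, y'=0.0516
  e−x'=0.0502;  (l²−L²−(e−x')²−y'²−z²)/2L = -0.0097
  √(A²+B²)=0.3448;  θ2 = -1.4247+1.5988 ≈ 0.1742
arm 3 (φ=240.0°): x'=0.0298, y'=-0.0516
  A cos θ + B sin θ = C:  0.0502·cos θ + -0.3411·sin θ = -0.0097
  γ=atan2(-0.3411,0.0502)=-1.4247;  ψ=arccos(-0.0280)=1.5988;  θ3=γ+ψ≈0.1742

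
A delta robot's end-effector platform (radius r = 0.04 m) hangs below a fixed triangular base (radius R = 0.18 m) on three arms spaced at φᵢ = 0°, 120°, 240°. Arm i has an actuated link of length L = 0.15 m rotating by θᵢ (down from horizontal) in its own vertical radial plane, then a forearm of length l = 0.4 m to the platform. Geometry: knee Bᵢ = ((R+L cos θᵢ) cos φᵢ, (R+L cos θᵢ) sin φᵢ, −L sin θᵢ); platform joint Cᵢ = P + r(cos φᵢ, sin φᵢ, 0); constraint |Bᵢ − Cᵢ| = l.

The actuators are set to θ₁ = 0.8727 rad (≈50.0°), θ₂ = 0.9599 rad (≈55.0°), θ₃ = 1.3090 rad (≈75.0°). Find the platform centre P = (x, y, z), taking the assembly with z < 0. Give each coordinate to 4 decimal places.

arm 1 at φ=0.0°: e+L cos θ1 = 0.2364;  centre 1 = (0.2364, 0.0000, -0.1149)
centre 2 = (0.2260·cos120.0°, 0.2260·sin120.0°, -0.1229) = (-0.1130, 0.1958, -0.1229)
φ3=240.0°: virtual centre (-0.0894, -0.1549, -0.1449), radius l
eliminate P² terms by subtracting sphere 1 from 2 and 3
linear system: -0.6989x+0.3915y = -0.0029−-0.0159z; -0.6517x+-0.3097y = -0.0161−-0.0600z
det = 0.4716;  x = 0.0153+-0.0602z,  y = 0.0199+-0.0669z
into |P−centre ₁|² = l²: 1.0081z² + 0.2538z + -0.0975 = 0;  Δ = 0.4576;  z = -0.4614 or 0.2096 → z<0 root = -0.4614
x = 0.0431, y = 0.0507

(0.0431, 0.0507, -0.4614)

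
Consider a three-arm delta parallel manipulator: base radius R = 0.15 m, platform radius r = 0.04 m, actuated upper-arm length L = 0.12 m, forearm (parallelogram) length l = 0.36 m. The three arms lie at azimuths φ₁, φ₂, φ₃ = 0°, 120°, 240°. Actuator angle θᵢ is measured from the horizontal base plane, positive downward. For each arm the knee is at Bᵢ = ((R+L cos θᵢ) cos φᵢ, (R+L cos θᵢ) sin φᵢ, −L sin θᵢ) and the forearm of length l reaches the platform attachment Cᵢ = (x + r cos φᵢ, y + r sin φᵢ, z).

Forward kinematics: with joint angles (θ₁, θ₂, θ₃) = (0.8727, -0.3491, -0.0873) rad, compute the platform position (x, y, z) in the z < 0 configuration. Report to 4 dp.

(-0.1222, 0.0206, -0.2749)

centre 1 = (0.1871·cos0.0°, 0.1871·sin0.0°, -0.0919) = (0.1871, 0.0000, -0.0919)
centre 2 = (0.2228·cos120.0°, 0.2228·sin120.0°, 0.0410) = (-0.1114, 0.1929, 0.0410)
centre 3 = (0.2295·cos240.0°, 0.2295·sin240.0°, 0.0105) = (-0.1148, -0.1988, 0.0105)
|centre ₂|²−|centre ₁|² = 0.0078;  |centre ₃|²−|centre ₁|² = 0.0093
plane₁₂: -0.5970x+0.3858y+0.2659z = 0.0078
Cramer: x(z) = -0.0143+0.3928z;  y(z) = -0.0018-0.0815z
sphere 1 gives Az²+Bz+C=0 with A=1.1609, B=0.0259, C=-0.0806;  B²−4AC=0.3749;  roots -0.2749, 0.2525;  negative root z = -0.2749
x = -0.1222, y = 0.0206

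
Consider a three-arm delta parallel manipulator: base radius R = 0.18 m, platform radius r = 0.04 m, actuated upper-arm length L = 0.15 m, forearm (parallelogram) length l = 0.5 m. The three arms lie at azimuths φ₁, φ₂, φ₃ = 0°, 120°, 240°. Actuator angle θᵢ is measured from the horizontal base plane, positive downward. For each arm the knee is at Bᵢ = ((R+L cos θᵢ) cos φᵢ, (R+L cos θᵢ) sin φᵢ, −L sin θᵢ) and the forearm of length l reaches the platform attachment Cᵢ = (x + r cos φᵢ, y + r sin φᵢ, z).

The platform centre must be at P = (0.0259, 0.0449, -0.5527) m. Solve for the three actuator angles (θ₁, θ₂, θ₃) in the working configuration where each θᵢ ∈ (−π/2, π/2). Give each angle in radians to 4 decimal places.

θ₁ = 0.7852, θ₂ = 0.7851, θ₃ = 1.0469

arm 1 (φ=0.0°): x'=0.0259, y'=0.0449
  A cos θ + B sin θ = C:  0.1141·cos θ + -0.5527·sin θ = -0.3100
  θ1 = atan2(B,A) + arccos(C/0.5644) = 0.7852
rotate P by −φ2: (0.0259, -0.0449, -0.5527)
  A cos θ + B sin θ = C:  0.1141·cos θ + -0.5527·sin θ = -0.3100
  θ2 = atan2(B,A) + arccos(C/0.5643) = 0.7851
φ3=240.0° → target in arm frame (-0.0518, 0.0000)
  e−x'=0.1918;  (l²−L²−(e−x')²−y'²−z²)/2L = -0.3826
  γ=atan2(-0.5527,0.1918)=-1.2367;  ψ=arccos(-0.6540)=2.2836;  θ3=γ+ψ≈1.0469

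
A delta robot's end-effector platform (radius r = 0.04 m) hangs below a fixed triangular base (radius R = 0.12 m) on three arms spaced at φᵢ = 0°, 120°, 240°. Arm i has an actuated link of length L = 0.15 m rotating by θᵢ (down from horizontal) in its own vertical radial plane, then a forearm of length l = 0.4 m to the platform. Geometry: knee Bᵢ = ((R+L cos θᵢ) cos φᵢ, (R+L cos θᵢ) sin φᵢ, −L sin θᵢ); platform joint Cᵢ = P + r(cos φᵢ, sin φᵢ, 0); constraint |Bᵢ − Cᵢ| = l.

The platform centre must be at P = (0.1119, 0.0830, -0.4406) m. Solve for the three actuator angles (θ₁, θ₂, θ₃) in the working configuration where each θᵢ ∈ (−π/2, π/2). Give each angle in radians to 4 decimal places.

θ₁ = 0.4363, θ₂ = 0.7855, θ₃ = 1.2218

φ1=0.0° → target in arm frame (0.1119, 0.0830)
  A=-0.0319, B=-0.4406, C=(l²−L²−A²−y'²−z²)/(2L)=-0.2151
  γ=atan2(-0.4406,-0.0319)=-1.6431;  ψ=arccos(-0.4870)=2.0794;  θ1=γ+ψ≈0.4363
φ2=120.0° → target in arm frame (0.0159, -0.1384)
  A=0.0641, B=-0.4406, C=(l²−L²−A²−y'²−z²)/(2L)=-0.2663
  √(A²+B²)=0.4452;  θ2 = -1.4264+2.2119 ≈ 0.7855
φ3=240.0° → target in arm frame (-0.1278, 0.0554)
  A cos θ + B sin θ = C:  0.2078·cos θ + -0.4406·sin θ = -0.3430
  √(A²+B²)=0.4872;  θ3 = -1.1300+2.3519 ≈ 1.2218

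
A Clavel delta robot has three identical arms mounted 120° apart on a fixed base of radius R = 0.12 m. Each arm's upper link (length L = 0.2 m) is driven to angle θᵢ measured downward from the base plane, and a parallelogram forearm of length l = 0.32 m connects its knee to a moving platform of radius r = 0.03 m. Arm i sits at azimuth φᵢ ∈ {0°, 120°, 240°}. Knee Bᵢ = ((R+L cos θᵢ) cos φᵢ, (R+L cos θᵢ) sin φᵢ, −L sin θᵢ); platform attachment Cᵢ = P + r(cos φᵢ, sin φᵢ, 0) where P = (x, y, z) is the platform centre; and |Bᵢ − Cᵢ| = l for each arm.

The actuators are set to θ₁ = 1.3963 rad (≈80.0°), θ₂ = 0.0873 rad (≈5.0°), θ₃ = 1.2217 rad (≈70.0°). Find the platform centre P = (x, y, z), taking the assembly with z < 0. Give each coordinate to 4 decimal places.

arm 1 at φ=0.0°: e+L cos θ1 = 0.1247;  O1 = (0.1247, 0.0000, -0.1970)
arm 2 at φ=120.0°: e+L cos θ2 = 0.2892;  O2 = (-0.1446, 0.2505, -0.0174)
φ3=240.0°: virtual centre (-0.0792, -0.1372, -0.1879), radius l
eliminate P² terms by subtracting sphere 1 from 2 and 3
linear system: -0.5387x+0.5010y = 0.0296−0.3590z; -0.4079x+-0.2744y = 0.0061−0.0181z
Cramer: x(z) = -0.0317+0.3055z;  y(z) = 0.0250-0.3883z
quadratic in z: (1.2440)z²+(0.2789)z+(-0.0385)=0, √Δ=0.5191 → z ∈ {-0.3207, 0.0965}; z = -0.3207 (taking z<0)
x = -0.1297, y = 0.1496

(-0.1297, 0.1496, -0.3207)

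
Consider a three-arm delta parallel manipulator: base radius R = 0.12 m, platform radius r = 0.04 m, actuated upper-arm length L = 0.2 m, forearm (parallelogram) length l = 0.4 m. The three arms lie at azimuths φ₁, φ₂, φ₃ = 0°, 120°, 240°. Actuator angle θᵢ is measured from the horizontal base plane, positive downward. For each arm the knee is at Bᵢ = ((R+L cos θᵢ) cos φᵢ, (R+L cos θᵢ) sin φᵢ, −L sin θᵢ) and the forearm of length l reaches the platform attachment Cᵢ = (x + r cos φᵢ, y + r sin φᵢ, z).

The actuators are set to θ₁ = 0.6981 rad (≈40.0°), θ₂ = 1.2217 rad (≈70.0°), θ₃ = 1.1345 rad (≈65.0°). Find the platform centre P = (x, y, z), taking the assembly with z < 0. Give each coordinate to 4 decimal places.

(0.1118, -0.0206, -0.5091)

S1 = (0.2332·cos0.0°, 0.2332·sin0.0°, -0.1286) = (0.2332, 0.0000, -0.1286)
arm 2 at φ=120.0°: e+L cos θ2 = 0.1484;  S2 = (-0.0742, 0.1285, -0.1879)
arm 3 at φ=240.0°: e+L cos θ3 = 0.1645;  S3 = (-0.0823, -0.1425, -0.1813)
|S₂|²−|S₁|² = -0.0136;  |S₃|²−|S₁|² = -0.0110
linear system: -0.6148x+0.2571y = -0.0136−-0.1188z; -0.6309x+-0.2850y = -0.0110−-0.1054z
Cramer: x(z) = 0.0198-0.1806z;  y(z) = -0.0053+0.0300z
into |P−S₁|² = l²: 1.0335z² + 0.3339z + -0.0979 = 0;  Δ = 0.5163;  z = -0.5091 or 0.1861 → z<0 root = -0.5091
x = 0.1118, y = -0.0206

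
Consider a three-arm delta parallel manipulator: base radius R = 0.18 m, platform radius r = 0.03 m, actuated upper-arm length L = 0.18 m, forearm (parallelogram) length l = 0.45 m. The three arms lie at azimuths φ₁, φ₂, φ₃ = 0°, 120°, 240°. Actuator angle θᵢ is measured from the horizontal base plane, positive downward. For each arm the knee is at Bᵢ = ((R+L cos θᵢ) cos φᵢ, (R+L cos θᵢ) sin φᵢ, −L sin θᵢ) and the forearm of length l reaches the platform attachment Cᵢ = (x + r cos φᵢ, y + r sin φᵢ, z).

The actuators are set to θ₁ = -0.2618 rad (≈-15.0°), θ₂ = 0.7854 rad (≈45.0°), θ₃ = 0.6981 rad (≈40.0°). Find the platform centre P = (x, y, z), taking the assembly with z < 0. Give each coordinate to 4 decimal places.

arm 1 at φ=0.0°: ρ1 = 0.3239;  S1 = (0.3239, 0.0000, 0.0466)
arm 2 at φ=120.0°: ρ2 = 0.2773;  S2 = (-0.1386, 0.2401, -0.1273)
arm 3 at φ=240.0°: ρ3 = 0.2879;  S3 = (-0.1439, -0.2493, -0.1157)
|S₂|²−|S₁|² = -0.0140;  |S₃|²−|S₁|² = -0.0108
[-0.9250 0.4803 -0.3477]·P = -0.0140;  [-0.9356 -0.4986 -0.3246]·P = -0.0108
det = 0.9106;  x = 0.0133+-0.3616z,  y = -0.0034+0.0276z
quadratic in z: (1.1315)z²+(0.1312)z+(-0.1039)=0, √Δ=0.6982 → z ∈ {-0.3665, 0.2505}; z = -0.3665 (taking z<0)
x = 0.1459, y = -0.0135

(0.1459, -0.0135, -0.3665)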